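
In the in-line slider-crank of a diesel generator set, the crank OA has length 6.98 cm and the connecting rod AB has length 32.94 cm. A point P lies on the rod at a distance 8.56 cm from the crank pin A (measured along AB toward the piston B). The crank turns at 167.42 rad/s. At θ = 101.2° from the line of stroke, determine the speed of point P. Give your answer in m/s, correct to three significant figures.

11.5

ω = 167.4 rad/s.  Crank-pin speed |V_A| = rω = 11.686 m/s, perpendicular to OA.
Rod angle: sinφ = −(r/L) sinθ ⇒ φ = -11.997°; ω_rod = −rω cosθ/√(L²−r²sin²θ) = +7.0446 rad/s.
V_P = V_A + ω_rod × AP, with AP = 0.0856 m along the rod.
Components: V_Px = −rω sinθ − a·ω_rod·sinφ = -11.338 m/s;  V_Py = rω cosθ + a·ω_rod·cosφ = -1.68 m/s.
|V_P| = √(V_Px² + V_Py²) = 11.462 m/s.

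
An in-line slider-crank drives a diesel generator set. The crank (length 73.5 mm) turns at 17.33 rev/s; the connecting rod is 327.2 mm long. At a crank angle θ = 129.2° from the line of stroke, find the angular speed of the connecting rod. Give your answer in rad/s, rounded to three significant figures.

15.7

ω = 108.9 rad/s (converted from 17.33 rev/s).
The rod makes angle φ with the slider axis where L sinφ = r sinθ; differentiating, L cosφ·φ̇ = r ω cosθ.
L cosφ = √(L² − r² sin²θ) = 0.3222 m.
|ω_rod| = r ω |cosθ| / √(L² − r² sin²θ) = 0.0735·108.9·0.63203/0.3222 = 15.699 rad/s.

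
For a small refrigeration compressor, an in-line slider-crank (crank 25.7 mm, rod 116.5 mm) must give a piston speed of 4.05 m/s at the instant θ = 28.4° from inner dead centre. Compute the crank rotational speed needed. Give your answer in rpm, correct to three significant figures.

For an in-line slider-crank, |v_piston| = rω|sinθ|·[1 + r cosθ/√(L² − r² sin²θ)].
With r = 0.0257 m, L = 0.1165 m, θ = 28.4°: the bracketed kinematic factor |dx/dθ| = 0.014609 m.
ω = v/|dx/dθ| = 4.05/0.014609 = 277.23 rad/s.
N = 60ω/(2π) = 2647.4 rpm.

2650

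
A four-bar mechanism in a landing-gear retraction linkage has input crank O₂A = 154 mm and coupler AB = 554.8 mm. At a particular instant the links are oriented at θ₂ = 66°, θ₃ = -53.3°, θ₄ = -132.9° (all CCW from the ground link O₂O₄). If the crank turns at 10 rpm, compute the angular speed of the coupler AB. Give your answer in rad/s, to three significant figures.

0.0957

ω₂ = 1.047 rad/s (from 10 rpm).
Differentiating the loop-closure r₂e^{iθ₂}+r₃e^{iθ₃}=r₁+r₄e^{iθ₄} gives r₂ω₂e^{iθ₂}+r₃ω₃e^{iθ₃}=r₄ω₄e^{iθ₄}.
Eliminating the other unknown: ω₃ = r₂ω₂ sin(θ₄−θ₂) / [r₃ sin(θ₃−θ₄)].
Numerator sine = +0.32392; denominator sine = +0.98357.
Result = 0.154·1.047·(+0.32392) / (0.5548·(+0.98357)) = +0.095729 rad/s; magnitude 0.095729 rad/s.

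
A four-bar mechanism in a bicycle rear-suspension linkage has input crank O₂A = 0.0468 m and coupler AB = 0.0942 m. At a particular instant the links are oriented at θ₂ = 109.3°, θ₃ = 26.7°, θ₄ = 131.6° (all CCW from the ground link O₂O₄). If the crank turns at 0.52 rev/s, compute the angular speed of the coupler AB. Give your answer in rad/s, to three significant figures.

0.637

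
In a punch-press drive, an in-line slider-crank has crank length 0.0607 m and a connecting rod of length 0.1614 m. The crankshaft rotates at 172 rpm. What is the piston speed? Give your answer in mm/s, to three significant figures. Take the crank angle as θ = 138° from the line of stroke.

520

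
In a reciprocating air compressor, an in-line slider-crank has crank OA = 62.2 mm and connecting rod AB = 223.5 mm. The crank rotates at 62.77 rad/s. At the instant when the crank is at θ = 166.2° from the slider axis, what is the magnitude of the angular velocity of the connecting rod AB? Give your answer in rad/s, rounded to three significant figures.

17.0

ω = 62.77 rad/s
The rod makes angle φ with the slider axis where L sinφ = r sinθ; differentiating, L cosφ·φ̇ = r ω cosθ.
L cosφ = √(L² − r² sin²θ) = 0.22301 m.
|ω_rod| = r ω |cosθ| / √(L² − r² sin²θ) = 0.0622·62.77·0.97113/0.22301 = 17.002 rad/s.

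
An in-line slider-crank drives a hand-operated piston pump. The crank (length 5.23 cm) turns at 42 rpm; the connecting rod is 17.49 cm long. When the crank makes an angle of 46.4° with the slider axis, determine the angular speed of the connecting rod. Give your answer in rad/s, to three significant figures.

0.929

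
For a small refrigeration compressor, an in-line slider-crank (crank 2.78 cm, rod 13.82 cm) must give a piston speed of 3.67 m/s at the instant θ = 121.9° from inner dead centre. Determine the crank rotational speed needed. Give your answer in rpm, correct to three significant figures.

For an in-line slider-crank, |v_piston| = rω|sinθ|·[1 + r cosθ/√(L² − r² sin²θ)].
With r = 0.0278 m, L = 0.1382 m, θ = 121.9°: the bracketed kinematic factor |dx/dθ| = 0.021055 m.
ω = v/|dx/dθ| = 3.67/0.021055 = 174.3 rad/s.
N = 60ω/(2π) = 1664.5 rpm.

1660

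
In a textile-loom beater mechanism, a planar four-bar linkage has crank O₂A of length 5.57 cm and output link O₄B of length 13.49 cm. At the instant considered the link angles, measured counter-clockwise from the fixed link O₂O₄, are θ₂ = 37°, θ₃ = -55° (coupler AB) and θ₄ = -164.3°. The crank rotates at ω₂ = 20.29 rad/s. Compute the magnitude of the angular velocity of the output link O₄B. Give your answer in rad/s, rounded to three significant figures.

8.87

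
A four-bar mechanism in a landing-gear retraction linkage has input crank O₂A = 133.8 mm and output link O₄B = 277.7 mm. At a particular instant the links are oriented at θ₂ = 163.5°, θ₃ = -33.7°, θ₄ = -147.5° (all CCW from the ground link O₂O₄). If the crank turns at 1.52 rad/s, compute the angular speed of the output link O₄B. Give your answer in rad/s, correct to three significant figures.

ω₂ = 1.52 rad/s
Differentiating the loop-closure r₂e^{iθ₂}+r₃e^{iθ₃}=r₁+r₄e^{iθ₄} gives r₂ω₂e^{iθ₂}+r₃ω₃e^{iθ₃}=r₄ω₄e^{iθ₄}.
Eliminating the other unknown: ω₄ = r₂ω₂ sin(θ₂−θ₃) / [r₄ sin(θ₄−θ₃)].
Numerator sine = -0.29571; denominator sine = -0.91496.
Result = 0.1338·1.52·(-0.29571) / (0.2777·(-0.91496)) = +0.23669 rad/s; magnitude 0.23669 rad/s.

0.237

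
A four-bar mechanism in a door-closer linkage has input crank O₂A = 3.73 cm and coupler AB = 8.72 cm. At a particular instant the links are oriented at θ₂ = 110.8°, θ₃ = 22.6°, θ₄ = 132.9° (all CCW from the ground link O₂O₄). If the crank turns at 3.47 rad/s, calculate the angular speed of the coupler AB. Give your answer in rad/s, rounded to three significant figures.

ω₂ = 3.47 rad/s
Differentiating the loop-closure r₂e^{iθ₂}+r₃e^{iθ₃}=r₁+r₄e^{iθ₄} gives r₂ω₂e^{iθ₂}+r₃ω₃e^{iθ₃}=r₄ω₄e^{iθ₄}.
Eliminating the other unknown: ω₃ = r₂ω₂ sin(θ₄−θ₂) / [r₃ sin(θ₃−θ₄)].
Numerator sine = +0.37622; denominator sine = -0.93789.
Result = 0.0373·3.47·(+0.37622) / (0.0872·(-0.93789)) = -0.59541 rad/s; magnitude 0.59541 rad/s.

0.595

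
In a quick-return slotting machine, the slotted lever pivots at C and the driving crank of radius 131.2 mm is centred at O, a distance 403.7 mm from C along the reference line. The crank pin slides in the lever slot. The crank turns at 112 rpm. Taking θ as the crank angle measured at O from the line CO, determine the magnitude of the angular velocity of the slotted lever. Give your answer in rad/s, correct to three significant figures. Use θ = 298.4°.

2.16

ω = 11.73 rad/s (from 112 rpm).
Crank pin A relative to C: A = (d + r cosθ, r sinθ); lever angle φ = atan2(r sinθ, d + r cosθ).
Differentiating tanφ: φ̇ = rω(d cosθ + r)/(d² + r² + 2dr cosθ).
d² + r² + 2dr cosθ = |CA|² = 0.23057 m²;  d cosθ + r = +0.32321 m.
|ω_lever| = |0.1312·11.73·+0.32321| / 0.23057 = 2.1571 rad/s.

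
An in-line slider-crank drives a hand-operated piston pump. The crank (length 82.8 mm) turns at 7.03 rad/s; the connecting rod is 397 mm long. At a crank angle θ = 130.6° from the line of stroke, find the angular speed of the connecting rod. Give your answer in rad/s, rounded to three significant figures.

0.966

ω = 7.03 rad/s
The rod makes angle φ with the slider axis where L sinφ = r sinθ; differentiating, L cosφ·φ̇ = r ω cosθ.
L cosφ = √(L² − r² sin²θ) = 0.39199 m.
|ω_rod| = r ω |cosθ| / √(L² − r² sin²θ) = 0.0828·7.03·0.65077/0.39199 = 0.96636 rad/s.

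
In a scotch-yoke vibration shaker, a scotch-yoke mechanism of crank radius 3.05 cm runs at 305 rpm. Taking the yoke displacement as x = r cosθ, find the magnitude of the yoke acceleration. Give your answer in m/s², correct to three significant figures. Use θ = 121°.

16.0

ω = 31.94 rad/s (from 305 rpm).
x = r cosθ ⇒ ẍ = −rω² cosθ (ω constant).
|a| = rω²|cosθ| = 0.0305·(31.94)²·|cos 121°| = 16.025 m/s².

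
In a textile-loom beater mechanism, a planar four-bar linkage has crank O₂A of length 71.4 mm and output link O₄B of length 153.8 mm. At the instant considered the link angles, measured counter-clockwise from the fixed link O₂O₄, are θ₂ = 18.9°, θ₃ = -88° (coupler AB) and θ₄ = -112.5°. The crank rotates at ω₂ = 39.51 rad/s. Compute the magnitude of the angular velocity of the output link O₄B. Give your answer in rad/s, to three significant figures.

ω₂ = 39.51 rad/s
Differentiating the loop-closure r₂e^{iθ₂}+r₃e^{iθ₃}=r₁+r₄e^{iθ₄} gives r₂ω₂e^{iθ₂}+r₃ω₃e^{iθ₃}=r₄ω₄e^{iθ₄}.
Eliminating the other unknown: ω₄ = r₂ω₂ sin(θ₂−θ₃) / [r₄ sin(θ₄−θ₃)].
Numerator sine = +0.95681; denominator sine = -0.41469.
Result = 0.0714·39.51·(+0.95681) / (0.1538·(-0.41469)) = -42.32 rad/s; magnitude 42.32 rad/s.

42.3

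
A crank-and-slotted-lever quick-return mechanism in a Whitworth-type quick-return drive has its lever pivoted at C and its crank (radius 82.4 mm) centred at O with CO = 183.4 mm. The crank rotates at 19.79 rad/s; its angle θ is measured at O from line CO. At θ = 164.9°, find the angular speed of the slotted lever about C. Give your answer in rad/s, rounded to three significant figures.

13.7

ω = 19.79 rad/s
Crank pin A relative to C: A = (d + r cosθ, r sinθ); lever angle φ = atan2(r sinθ, d + r cosθ).
Differentiating tanφ: φ̇ = rω(d cosθ + r)/(d² + r² + 2dr cosθ).
d² + r² + 2dr cosθ = |CA|² = 0.0112446 m²;  d cosθ + r = -0.094668 m.
|ω_lever| = |0.0824·19.79·-0.094668| / 0.0112446 = 13.729 rad/s.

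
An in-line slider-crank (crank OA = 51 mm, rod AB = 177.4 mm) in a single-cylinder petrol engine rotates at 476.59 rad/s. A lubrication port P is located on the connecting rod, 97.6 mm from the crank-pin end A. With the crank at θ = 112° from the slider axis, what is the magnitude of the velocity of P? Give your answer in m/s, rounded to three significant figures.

21.5

ω = 476.6 rad/s.  Crank-pin speed |V_A| = rω = 24.306 m/s, perpendicular to OA.
Rod angle: sinφ = −(r/L) sinθ ⇒ φ = -15.459°; ω_rod = −rω cosθ/√(L²−r²sin²θ) = +53.253 rad/s.
V_P = V_A + ω_rod × AP, with AP = 0.0976 m along the rod.
Components: V_Px = −rω sinθ − a·ω_rod·sinφ = -21.151 m/s;  V_Py = rω cosθ + a·ω_rod·cosφ = -4.0958 m/s.
|V_P| = √(V_Px² + V_Py²) = 21.544 m/s.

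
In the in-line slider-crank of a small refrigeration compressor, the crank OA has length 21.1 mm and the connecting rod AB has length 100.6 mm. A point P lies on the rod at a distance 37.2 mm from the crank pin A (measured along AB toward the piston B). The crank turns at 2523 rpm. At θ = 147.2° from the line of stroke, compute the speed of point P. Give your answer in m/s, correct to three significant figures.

4.08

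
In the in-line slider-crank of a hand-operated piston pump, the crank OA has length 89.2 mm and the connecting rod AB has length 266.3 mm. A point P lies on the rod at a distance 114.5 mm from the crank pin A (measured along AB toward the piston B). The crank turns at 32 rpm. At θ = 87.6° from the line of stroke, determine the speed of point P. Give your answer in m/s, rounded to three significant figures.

0.301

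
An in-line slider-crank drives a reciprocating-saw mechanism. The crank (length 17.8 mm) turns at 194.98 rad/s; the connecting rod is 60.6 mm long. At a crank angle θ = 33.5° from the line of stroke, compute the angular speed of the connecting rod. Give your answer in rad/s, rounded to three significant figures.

48.4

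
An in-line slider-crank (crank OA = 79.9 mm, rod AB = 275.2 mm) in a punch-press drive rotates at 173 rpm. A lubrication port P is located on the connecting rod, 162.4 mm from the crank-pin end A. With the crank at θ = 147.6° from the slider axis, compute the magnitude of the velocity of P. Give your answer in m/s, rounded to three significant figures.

ω = 18.12 rad/s.  Crank-pin speed |V_A| = rω = 1.4475 m/s, perpendicular to OA.
Rod angle: sinφ = −(r/L) sinθ ⇒ φ = -8.950°; ω_rod = −rω cosθ/√(L²−r²sin²θ) = +4.4958 rad/s.
V_P = V_A + ω_rod × AP, with AP = 0.1624 m along the rod.
Components: V_Px = −rω sinθ − a·ω_rod·sinφ = -0.66203 m/s;  V_Py = rω cosθ + a·ω_rod·cosφ = -0.50095 m/s.
|V_P| = √(V_Px² + V_Py²) = 0.8302 m/s.

0.830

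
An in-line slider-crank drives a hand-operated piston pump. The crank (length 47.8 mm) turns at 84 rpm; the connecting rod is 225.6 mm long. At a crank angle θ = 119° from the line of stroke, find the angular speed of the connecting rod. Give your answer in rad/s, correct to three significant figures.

0.920

ω = 8.796 rad/s (converted from 84 rpm).
The rod makes angle φ with the slider axis where L sinφ = r sinθ; differentiating, L cosφ·φ̇ = r ω cosθ.
L cosφ = √(L² − r² sin²θ) = 0.22169 m.
|ω_rod| = r ω |cosθ| / √(L² − r² sin²θ) = 0.0478·8.796·0.48481/0.22169 = 0.91951 rad/s.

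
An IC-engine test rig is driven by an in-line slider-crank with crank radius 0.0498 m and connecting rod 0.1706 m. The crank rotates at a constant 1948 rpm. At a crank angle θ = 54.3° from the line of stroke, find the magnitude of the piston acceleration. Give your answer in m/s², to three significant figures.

ω = 2π·1948/60 = 204 rad/s
x(θ) = r cosθ + √(L² − r² sin²θ); with ω constant, a = ω²·d²x/dθ².
d²x/dθ² = −r cosθ − r²(cos2θ)/√u − r⁴ sin²2θ/(4u^{3/2}),  u = L² − r² sin²θ = 0.0274688 m².
Substituting r = 0.0498 m, L = 0.1706 m, θ = 54.3°: d²x/dθ² = -0.024591 m.
a = ω²·d²x/dθ² = (204)²·(-0.024591) = -1023.3 m/s²;  |a| = 1023.3 m/s².

1020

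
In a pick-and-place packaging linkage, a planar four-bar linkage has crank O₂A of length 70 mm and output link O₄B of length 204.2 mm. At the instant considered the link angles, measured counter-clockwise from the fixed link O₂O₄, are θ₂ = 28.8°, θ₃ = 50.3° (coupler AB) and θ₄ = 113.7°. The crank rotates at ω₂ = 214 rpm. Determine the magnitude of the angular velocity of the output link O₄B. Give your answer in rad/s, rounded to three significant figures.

3.15

ω₂ = 22.41 rad/s (from 214 rpm).
Differentiating the loop-closure r₂e^{iθ₂}+r₃e^{iθ₃}=r₁+r₄e^{iθ₄} gives r₂ω₂e^{iθ₂}+r₃ω₃e^{iθ₃}=r₄ω₄e^{iθ₄}.
Eliminating the other unknown: ω₄ = r₂ω₂ sin(θ₂−θ₃) / [r₄ sin(θ₄−θ₃)].
Numerator sine = -0.36650; denominator sine = +0.89415.
Result = 0.07·22.41·(-0.36650) / (0.2042·(+0.89415)) = -3.1488 rad/s; magnitude 3.1488 rad/s.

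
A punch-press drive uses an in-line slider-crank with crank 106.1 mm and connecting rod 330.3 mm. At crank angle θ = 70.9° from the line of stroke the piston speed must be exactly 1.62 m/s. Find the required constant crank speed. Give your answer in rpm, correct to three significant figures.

139

For an in-line slider-crank, |v_piston| = rω|sinθ|·[1 + r cosθ/√(L² − r² sin²θ)].
With r = 0.1061 m, L = 0.3303 m, θ = 70.9°: the bracketed kinematic factor |dx/dθ| = 0.11132 m.
ω = v/|dx/dθ| = 1.62/0.11132 = 14.553 rad/s.
N = 60ω/(2π) = 138.97 rpm.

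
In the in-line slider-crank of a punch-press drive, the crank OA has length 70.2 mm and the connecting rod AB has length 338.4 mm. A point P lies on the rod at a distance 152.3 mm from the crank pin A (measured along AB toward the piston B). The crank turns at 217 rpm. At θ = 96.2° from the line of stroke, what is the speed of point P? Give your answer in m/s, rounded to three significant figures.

ω = 22.72 rad/s.  Crank-pin speed |V_A| = rω = 1.5952 m/s, perpendicular to OA.
Rod angle: sinφ = −(r/L) sinθ ⇒ φ = -11.902°; ω_rod = −rω cosθ/√(L²−r²sin²θ) = +0.5203 rad/s.
V_P = V_A + ω_rod × AP, with AP = 0.1523 m along the rod.
Components: V_Px = −rω sinθ − a·ω_rod·sinφ = -1.5696 m/s;  V_Py = rω cosθ + a·ω_rod·cosφ = -0.094746 m/s.
|V_P| = √(V_Px² + V_Py²) = 1.5724 m/s.

1.57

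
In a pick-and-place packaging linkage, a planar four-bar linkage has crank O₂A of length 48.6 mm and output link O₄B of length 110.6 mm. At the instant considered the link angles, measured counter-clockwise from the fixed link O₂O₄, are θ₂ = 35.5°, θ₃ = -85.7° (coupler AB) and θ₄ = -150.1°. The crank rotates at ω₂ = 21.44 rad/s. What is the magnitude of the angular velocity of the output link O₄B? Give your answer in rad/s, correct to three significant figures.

8.94

ω₂ = 21.44 rad/s
Differentiating the loop-closure r₂e^{iθ₂}+r₃e^{iθ₃}=r₁+r₄e^{iθ₄} gives r₂ω₂e^{iθ₂}+r₃ω₃e^{iθ₃}=r₄ω₄e^{iθ₄}.
Eliminating the other unknown: ω₄ = r₂ω₂ sin(θ₂−θ₃) / [r₄ sin(θ₄−θ₃)].
Numerator sine = +0.85536; denominator sine = -0.90183.
Result = 0.0486·21.44·(+0.85536) / (0.1106·(-0.90183)) = -8.9358 rad/s; magnitude 8.9358 rad/s.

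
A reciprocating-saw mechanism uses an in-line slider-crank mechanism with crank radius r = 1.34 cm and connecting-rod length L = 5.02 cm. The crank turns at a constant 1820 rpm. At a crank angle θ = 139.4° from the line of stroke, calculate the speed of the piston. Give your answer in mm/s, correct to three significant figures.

1320

ω = 2π·1820/60 = 190.6 rad/s
For an in-line slider-crank, x = r cosθ + √(L² − r² sin²θ), so v = −rω sinθ·[1 + r cosθ/√(L² − r² sin²θ)].
With r = 0.0134 m, L = 0.0502 m, θ = 139.4°: √(L² − r² sin²θ) = 0.049437 m.
v = −0.0134·190.6·0.65077·[1 + 0.0134·-0.75927/0.049437] = -1.32 m/s.
|v| = 1.32 m/s = 1320 mm/s.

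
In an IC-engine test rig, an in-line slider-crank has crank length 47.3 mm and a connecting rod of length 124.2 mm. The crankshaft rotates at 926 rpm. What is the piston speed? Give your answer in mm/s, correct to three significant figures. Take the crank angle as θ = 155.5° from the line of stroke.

1230

ω = 2π·926/60 = 96.97 rad/s
For an in-line slider-crank, x = r cosθ + √(L² − r² sin²θ), so v = −rω sinθ·[1 + r cosθ/√(L² − r² sin²θ)].
With r = 0.0473 m, L = 0.1242 m, θ = 155.5°: √(L² − r² sin²θ) = 0.12264 m.
v = −0.0473·96.97·0.41469·[1 + 0.0473·-0.90996/0.12264] = -1.2345 m/s.
|v| = 1.2345 m/s = 1234.5 mm/s.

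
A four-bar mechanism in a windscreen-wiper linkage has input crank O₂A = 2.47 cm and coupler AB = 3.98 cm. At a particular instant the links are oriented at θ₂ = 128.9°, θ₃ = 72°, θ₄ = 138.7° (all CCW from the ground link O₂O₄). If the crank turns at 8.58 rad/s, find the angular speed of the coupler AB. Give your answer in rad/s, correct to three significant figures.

ω₂ = 8.58 rad/s
Differentiating the loop-closure r₂e^{iθ₂}+r₃e^{iθ₃}=r₁+r₄e^{iθ₄} gives r₂ω₂e^{iθ₂}+r₃ω₃e^{iθ₃}=r₄ω₄e^{iθ₄}.
Eliminating the other unknown: ω₃ = r₂ω₂ sin(θ₄−θ₂) / [r₃ sin(θ₃−θ₄)].
Numerator sine = +0.17021; denominator sine = -0.91845.
Result = 0.0247·8.58·(+0.17021) / (0.0398·(-0.91845)) = -0.9868 rad/s; magnitude 0.9868 rad/s.

0.987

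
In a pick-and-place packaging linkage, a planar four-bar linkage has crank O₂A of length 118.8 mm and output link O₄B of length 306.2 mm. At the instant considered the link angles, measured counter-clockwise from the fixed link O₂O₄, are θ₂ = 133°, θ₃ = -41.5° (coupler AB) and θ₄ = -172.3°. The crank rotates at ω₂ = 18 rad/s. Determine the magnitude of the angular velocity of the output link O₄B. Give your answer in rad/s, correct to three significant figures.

0.884

ω₂ = 18 rad/s
Differentiating the loop-closure r₂e^{iθ₂}+r₃e^{iθ₃}=r₁+r₄e^{iθ₄} gives r₂ω₂e^{iθ₂}+r₃ω₃e^{iθ₃}=r₄ω₄e^{iθ₄}.
Eliminating the other unknown: ω₄ = r₂ω₂ sin(θ₂−θ₃) / [r₄ sin(θ₄−θ₃)].
Numerator sine = +0.09585; denominator sine = -0.75700.
Result = 0.1188·18·(+0.09585) / (0.3062·(-0.75700)) = -0.88423 rad/s; magnitude 0.88423 rad/s.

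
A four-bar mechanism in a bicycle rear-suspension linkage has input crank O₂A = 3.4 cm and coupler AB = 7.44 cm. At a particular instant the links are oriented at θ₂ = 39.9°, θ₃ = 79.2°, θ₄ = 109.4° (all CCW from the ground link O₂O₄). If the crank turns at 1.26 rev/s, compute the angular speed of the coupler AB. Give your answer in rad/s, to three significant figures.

6.74

ω₂ = 7.917 rad/s (from 1.26 rev/s).
Differentiating the loop-closure r₂e^{iθ₂}+r₃e^{iθ₃}=r₁+r₄e^{iθ₄} gives r₂ω₂e^{iθ₂}+r₃ω₃e^{iθ₃}=r₄ω₄e^{iθ₄}.
Eliminating the other unknown: ω₃ = r₂ω₂ sin(θ₄−θ₂) / [r₃ sin(θ₃−θ₄)].
Numerator sine = +0.93667; denominator sine = -0.50302.
Result = 0.034·7.917·(+0.93667) / (0.0744·(-0.50302)) = -6.7369 rad/s; magnitude 6.7369 rad/s.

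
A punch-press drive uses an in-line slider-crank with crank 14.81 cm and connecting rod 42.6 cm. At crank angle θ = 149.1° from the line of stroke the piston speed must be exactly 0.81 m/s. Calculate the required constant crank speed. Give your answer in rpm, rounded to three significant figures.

For an in-line slider-crank, |v_piston| = rω|sinθ|·[1 + r cosθ/√(L² − r² sin²θ)].
With r = 0.1481 m, L = 0.426 m, θ = 149.1°: the bracketed kinematic factor |dx/dθ| = 0.052997 m.
ω = v/|dx/dθ| = 0.81/0.052997 = 15.284 rad/s.
N = 60ω/(2π) = 145.95 rpm.

146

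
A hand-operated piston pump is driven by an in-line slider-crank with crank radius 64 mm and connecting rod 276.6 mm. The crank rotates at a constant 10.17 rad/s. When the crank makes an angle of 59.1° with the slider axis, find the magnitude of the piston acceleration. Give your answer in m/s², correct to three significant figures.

ω = 10.17 rad/s
x(θ) = r cosθ + √(L² − r² sin²θ); with ω constant, a = ω²·d²x/dθ².
d²x/dθ² = −r cosθ − r²(cos2θ)/√u − r⁴ sin²2θ/(4u^{3/2}),  u = L² − r² sin²θ = 0.0734918 m².
Substituting r = 0.064 m, L = 0.2766 m, θ = 59.1°: d²x/dθ² = -0.02589 m.
a = ω²·d²x/dθ² = (10.17)²·(-0.02589) = -2.6778 m/s²;  |a| = 2.6778 m/s².

2.68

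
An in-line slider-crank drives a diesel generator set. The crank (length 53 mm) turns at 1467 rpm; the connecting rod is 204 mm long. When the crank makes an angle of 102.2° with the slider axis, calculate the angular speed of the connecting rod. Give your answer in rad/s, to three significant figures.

ω = 153.6 rad/s (converted from 1467 rpm).
The rod makes angle φ with the slider axis where L sinφ = r sinθ; differentiating, L cosφ·φ̇ = r ω cosθ.
L cosφ = √(L² − r² sin²θ) = 0.19731 m.
|ω_rod| = r ω |cosθ| / √(L² − r² sin²θ) = 0.053·153.6·0.21132/0.19731 = 8.7203 rad/s.

8.72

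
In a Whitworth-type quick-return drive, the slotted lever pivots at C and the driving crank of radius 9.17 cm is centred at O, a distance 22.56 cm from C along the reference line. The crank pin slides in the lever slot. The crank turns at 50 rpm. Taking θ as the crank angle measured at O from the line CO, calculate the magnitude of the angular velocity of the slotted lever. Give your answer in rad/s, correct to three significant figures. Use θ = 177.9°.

3.58

ω = 5.236 rad/s (from 50 rpm).
Crank pin A relative to C: A = (d + r cosθ, r sinθ); lever angle φ = atan2(r sinθ, d + r cosθ).
Differentiating tanφ: φ̇ = rω(d cosθ + r)/(d² + r² + 2dr cosθ).
d² + r² + 2dr cosθ = |CA|² = 0.017957 m²;  d cosθ + r = -0.13375 m.
|ω_lever| = |0.0917·5.236·-0.13375| / 0.017957 = 3.5762 rad/s.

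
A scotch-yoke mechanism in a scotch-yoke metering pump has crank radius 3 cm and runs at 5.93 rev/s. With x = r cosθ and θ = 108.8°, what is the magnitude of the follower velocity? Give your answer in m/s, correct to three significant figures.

ω = 37.26 rad/s (from 5.93 rev/s).
x = r cosθ ⇒ ẋ = −rω sinθ.
|v| = rω|sinθ| = 0.03·37.26·|sin 108.8°| = 1.0581 m/s.

1.06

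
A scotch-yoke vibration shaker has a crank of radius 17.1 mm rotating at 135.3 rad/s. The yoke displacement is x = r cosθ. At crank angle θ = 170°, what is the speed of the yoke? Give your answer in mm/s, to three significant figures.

402

ω = 135.3 rad/s
x = r cosθ ⇒ ẋ = −rω sinθ.
|v| = rω|sinθ| = 0.0171·135.3·|sin 170°| = 0.40176 m/s = 401.76 mm/s.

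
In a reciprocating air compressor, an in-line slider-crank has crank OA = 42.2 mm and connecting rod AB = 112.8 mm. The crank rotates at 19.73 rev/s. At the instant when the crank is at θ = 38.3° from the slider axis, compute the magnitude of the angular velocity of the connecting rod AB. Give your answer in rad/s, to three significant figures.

37.4

ω = 124 rad/s (converted from 19.73 rev/s).
The rod makes angle φ with the slider axis where L sinφ = r sinθ; differentiating, L cosφ·φ̇ = r ω cosθ.
L cosφ = √(L² − r² sin²θ) = 0.10973 m.
|ω_rod| = r ω |cosθ| / √(L² − r² sin²θ) = 0.0422·124·0.78478/0.10973 = 37.416 rad/s.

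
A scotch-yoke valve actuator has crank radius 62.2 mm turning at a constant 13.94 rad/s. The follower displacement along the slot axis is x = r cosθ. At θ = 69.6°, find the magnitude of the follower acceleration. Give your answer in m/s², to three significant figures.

4.21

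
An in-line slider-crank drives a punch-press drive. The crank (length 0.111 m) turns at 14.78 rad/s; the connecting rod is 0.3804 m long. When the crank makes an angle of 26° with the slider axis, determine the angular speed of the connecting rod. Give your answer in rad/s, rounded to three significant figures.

ω = 14.78 rad/s
The rod makes angle φ with the slider axis where L sinφ = r sinθ; differentiating, L cosφ·φ̇ = r ω cosθ.
L cosφ = √(L² − r² sin²θ) = 0.37728 m.
|ω_rod| = r ω |cosθ| / √(L² − r² sin²θ) = 0.111·14.78·0.89879/0.37728 = 3.9084 rad/s.

3.91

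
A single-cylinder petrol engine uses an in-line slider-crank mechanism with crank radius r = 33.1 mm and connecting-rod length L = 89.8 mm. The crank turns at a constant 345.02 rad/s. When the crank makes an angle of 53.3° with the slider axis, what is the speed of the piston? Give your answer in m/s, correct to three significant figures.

11.3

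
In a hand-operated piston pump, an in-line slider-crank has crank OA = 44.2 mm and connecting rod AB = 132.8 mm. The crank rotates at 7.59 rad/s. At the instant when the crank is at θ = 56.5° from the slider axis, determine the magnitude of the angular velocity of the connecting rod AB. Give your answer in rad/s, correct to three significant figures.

1.45

ω = 7.59 rad/s
The rod makes angle φ with the slider axis where L sinφ = r sinθ; differentiating, L cosφ·φ̇ = r ω cosθ.
L cosφ = √(L² − r² sin²θ) = 0.12758 m.
|ω_rod| = r ω |cosθ| / √(L² − r² sin²θ) = 0.0442·7.59·0.55194/0.12758 = 1.4513 rad/s.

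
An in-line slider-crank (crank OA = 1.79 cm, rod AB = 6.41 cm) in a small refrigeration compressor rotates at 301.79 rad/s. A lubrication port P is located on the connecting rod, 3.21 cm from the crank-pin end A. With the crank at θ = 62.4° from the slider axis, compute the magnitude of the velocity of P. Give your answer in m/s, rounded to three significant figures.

ω = 301.8 rad/s.  Crank-pin speed |V_A| = rω = 5.402 m/s, perpendicular to OA.
Rod angle: sinφ = −(r/L) sinθ ⇒ φ = -14.328°; ω_rod = −rω cosθ/√(L²−r²sin²θ) = -40.298 rad/s.
V_P = V_A + ω_rod × AP, with AP = 0.0321 m along the rod.
Components: V_Px = −rω sinθ − a·ω_rod·sinφ = -5.1074 m/s;  V_Py = rω cosθ + a·ω_rod·cosφ = +1.2494 m/s.
|V_P| = √(V_Px² + V_Py²) = 5.258 m/s.

5.26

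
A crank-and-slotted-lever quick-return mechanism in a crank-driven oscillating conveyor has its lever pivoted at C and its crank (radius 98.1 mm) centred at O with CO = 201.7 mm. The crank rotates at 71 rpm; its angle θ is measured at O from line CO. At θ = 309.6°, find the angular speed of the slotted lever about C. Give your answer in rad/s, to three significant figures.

ω = 7.435 rad/s (from 71 rpm).
Crank pin A relative to C: A = (d + r cosθ, r sinθ); lever angle φ = atan2(r sinθ, d + r cosθ).
Differentiating tanφ: φ̇ = rω(d cosθ + r)/(d² + r² + 2dr cosθ).
d² + r² + 2dr cosθ = |CA|² = 0.0755316 m²;  d cosθ + r = +0.22667 m.
|ω_lever| = |0.0981·7.435·+0.22667| / 0.0755316 = 2.1889 rad/s.

2.19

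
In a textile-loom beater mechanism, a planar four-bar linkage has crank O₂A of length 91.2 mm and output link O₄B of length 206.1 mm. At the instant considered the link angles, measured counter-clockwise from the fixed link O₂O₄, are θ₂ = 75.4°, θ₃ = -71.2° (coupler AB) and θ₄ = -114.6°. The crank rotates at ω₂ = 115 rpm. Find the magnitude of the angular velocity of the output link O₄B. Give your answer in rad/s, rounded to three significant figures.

ω₂ = 12.04 rad/s (from 115 rpm).
Differentiating the loop-closure r₂e^{iθ₂}+r₃e^{iθ₃}=r₁+r₄e^{iθ₄} gives r₂ω₂e^{iθ₂}+r₃ω₃e^{iθ₃}=r₄ω₄e^{iθ₄}.
Eliminating the other unknown: ω₄ = r₂ω₂ sin(θ₂−θ₃) / [r₄ sin(θ₄−θ₃)].
Numerator sine = +0.55048; denominator sine = -0.68709.
Result = 0.0912·12.04·(+0.55048) / (0.2061·(-0.68709)) = -4.2695 rad/s; magnitude 4.2695 rad/s.

4.27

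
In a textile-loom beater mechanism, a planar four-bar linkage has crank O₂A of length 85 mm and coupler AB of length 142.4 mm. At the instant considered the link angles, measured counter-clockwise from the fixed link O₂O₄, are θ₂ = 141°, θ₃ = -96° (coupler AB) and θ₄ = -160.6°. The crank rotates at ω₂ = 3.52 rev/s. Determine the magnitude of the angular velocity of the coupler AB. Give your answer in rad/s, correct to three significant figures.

12.4

ω₂ = 22.12 rad/s (from 3.52 rev/s).
Differentiating the loop-closure r₂e^{iθ₂}+r₃e^{iθ₃}=r₁+r₄e^{iθ₄} gives r₂ω₂e^{iθ₂}+r₃ω₃e^{iθ₃}=r₄ω₄e^{iθ₄}.
Eliminating the other unknown: ω₃ = r₂ω₂ sin(θ₄−θ₂) / [r₃ sin(θ₃−θ₄)].
Numerator sine = +0.85173; denominator sine = +0.90334.
Result = 0.085·22.12·(+0.85173) / (0.1424·(+0.90334)) = +12.448 rad/s; magnitude 12.448 rad/s.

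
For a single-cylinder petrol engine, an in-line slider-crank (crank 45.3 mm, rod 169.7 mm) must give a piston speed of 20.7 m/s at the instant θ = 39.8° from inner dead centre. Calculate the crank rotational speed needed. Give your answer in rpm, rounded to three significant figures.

5640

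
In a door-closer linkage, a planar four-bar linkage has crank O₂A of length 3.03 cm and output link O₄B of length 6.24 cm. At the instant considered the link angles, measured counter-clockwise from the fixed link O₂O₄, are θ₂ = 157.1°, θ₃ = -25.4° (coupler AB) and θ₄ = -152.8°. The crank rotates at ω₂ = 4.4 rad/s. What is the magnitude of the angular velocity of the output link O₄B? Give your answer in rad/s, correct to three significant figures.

ω₂ = 4.4 rad/s
Differentiating the loop-closure r₂e^{iθ₂}+r₃e^{iθ₃}=r₁+r₄e^{iθ₄} gives r₂ω₂e^{iθ₂}+r₃ω₃e^{iθ₃}=r₄ω₄e^{iθ₄}.
Eliminating the other unknown: ω₄ = r₂ω₂ sin(θ₂−θ₃) / [r₄ sin(θ₄−θ₃)].
Numerator sine = -0.04362; denominator sine = -0.79441.
Result = 0.0303·4.4·(-0.04362) / (0.0624·(-0.79441)) = +0.11731 rad/s; magnitude 0.11731 rad/s.

0.117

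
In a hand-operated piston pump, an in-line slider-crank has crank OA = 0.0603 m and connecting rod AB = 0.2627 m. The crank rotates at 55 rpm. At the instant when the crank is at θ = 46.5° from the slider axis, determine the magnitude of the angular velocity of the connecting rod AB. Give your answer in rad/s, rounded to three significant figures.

ω = 5.76 rad/s (converted from 55 rpm).
The rod makes angle φ with the slider axis where L sinφ = r sinθ; differentiating, L cosφ·φ̇ = r ω cosθ.
L cosφ = √(L² − r² sin²θ) = 0.25903 m.
|ω_rod| = r ω |cosθ| / √(L² − r² sin²θ) = 0.0603·5.76·0.68835/0.25903 = 0.92292 rad/s.

0.923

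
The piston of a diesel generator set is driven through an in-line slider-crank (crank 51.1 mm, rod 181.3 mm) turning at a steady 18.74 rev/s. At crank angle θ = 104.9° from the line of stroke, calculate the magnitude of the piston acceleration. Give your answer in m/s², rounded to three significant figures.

ω = 2π·18.7 = 117.7 rad/s
x(θ) = r cosθ + √(L² − r² sin²θ); with ω constant, a = ω²·d²x/dθ².
d²x/dθ² = −r cosθ − r²(cos2θ)/√u − r⁴ sin²2θ/(4u^{3/2}),  u = L² − r² sin²θ = 0.0304311 m².
Substituting r = 0.0511 m, L = 0.1813 m, θ = 104.9°: d²x/dθ² = +0.026049 m.
a = ω²·d²x/dθ² = (117.7)²·(+0.026049) = +361.16 m/s²;  |a| = 361.16 m/s².

361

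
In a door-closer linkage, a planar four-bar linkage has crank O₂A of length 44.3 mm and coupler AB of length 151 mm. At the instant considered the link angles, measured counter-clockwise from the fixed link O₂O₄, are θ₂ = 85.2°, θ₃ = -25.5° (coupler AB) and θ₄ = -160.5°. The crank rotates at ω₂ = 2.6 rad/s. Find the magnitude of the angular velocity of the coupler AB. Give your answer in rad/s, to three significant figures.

0.983

ω₂ = 2.6 rad/s
Differentiating the loop-closure r₂e^{iθ₂}+r₃e^{iθ₃}=r₁+r₄e^{iθ₄} gives r₂ω₂e^{iθ₂}+r₃ω₃e^{iθ₃}=r₄ω₄e^{iθ₄}.
Eliminating the other unknown: ω₃ = r₂ω₂ sin(θ₄−θ₂) / [r₃ sin(θ₃−θ₄)].
Numerator sine = +0.91140; denominator sine = +0.70711.
Result = 0.0443·2.6·(+0.91140) / (0.151·(+0.70711)) = +0.98316 rad/s; magnitude 0.98316 rad/s.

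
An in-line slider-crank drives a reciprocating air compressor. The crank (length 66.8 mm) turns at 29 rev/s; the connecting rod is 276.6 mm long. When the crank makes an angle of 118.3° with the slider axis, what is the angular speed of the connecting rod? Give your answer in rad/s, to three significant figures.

ω = 182.2 rad/s (converted from 29 rev/s).
The rod makes angle φ with the slider axis where L sinφ = r sinθ; differentiating, L cosφ·φ̇ = r ω cosθ.
L cosφ = √(L² − r² sin²θ) = 0.27027 m.
|ω_rod| = r ω |cosθ| / √(L² − r² sin²θ) = 0.0668·182.2·0.47409/0.27027 = 21.351 rad/s.

21.4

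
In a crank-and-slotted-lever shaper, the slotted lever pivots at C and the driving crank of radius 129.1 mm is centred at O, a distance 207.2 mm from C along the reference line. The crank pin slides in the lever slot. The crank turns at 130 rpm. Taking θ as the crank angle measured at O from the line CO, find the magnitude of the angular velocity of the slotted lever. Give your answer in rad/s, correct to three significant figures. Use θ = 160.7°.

ω = 13.61 rad/s (from 130 rpm).
Crank pin A relative to C: A = (d + r cosθ, r sinθ); lever angle φ = atan2(r sinθ, d + r cosθ).
Differentiating tanφ: φ̇ = rω(d cosθ + r)/(d² + r² + 2dr cosθ).
d² + r² + 2dr cosθ = |CA|² = 0.00910621 m²;  d cosθ + r = -0.066456 m.
|ω_lever| = |0.1291·13.61·-0.066456| / 0.00910621 = 12.826 rad/s.

12.8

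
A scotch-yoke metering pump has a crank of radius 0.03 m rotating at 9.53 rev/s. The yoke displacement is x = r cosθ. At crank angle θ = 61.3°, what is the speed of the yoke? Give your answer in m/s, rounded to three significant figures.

1.58

ω = 59.88 rad/s (from 9.53 rev/s).
x = r cosθ ⇒ ẋ = −rω sinθ.
|v| = rω|sinθ| = 0.03·59.88·|sin 61.3°| = 1.5757 m/s.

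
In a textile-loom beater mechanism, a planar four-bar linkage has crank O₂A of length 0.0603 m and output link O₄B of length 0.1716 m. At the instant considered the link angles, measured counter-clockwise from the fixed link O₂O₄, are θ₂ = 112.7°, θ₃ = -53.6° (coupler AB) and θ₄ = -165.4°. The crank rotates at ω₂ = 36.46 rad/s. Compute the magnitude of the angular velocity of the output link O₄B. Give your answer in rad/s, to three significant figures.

3.27

ω₂ = 36.46 rad/s
Differentiating the loop-closure r₂e^{iθ₂}+r₃e^{iθ₃}=r₁+r₄e^{iθ₄} gives r₂ω₂e^{iθ₂}+r₃ω₃e^{iθ₃}=r₄ω₄e^{iθ₄}.
Eliminating the other unknown: ω₄ = r₂ω₂ sin(θ₂−θ₃) / [r₄ sin(θ₄−θ₃)].
Numerator sine = +0.23684; denominator sine = -0.92849.
Result = 0.0603·36.46·(+0.23684) / (0.1716·(-0.92849)) = -3.2681 rad/s; magnitude 3.2681 rad/s.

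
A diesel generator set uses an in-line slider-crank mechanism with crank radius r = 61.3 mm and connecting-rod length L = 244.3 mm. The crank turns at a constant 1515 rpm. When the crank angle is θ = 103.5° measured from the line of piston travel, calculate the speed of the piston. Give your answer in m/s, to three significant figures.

ω = 2π·1515/60 = 158.7 rad/s
For an in-line slider-crank, x = r cosθ + √(L² − r² sin²θ), so v = −rω sinθ·[1 + r cosθ/√(L² − r² sin²θ)].
With r = 0.0613 m, L = 0.2443 m, θ = 103.5°: √(L² − r² sin²θ) = 0.23692 m.
v = −0.0613·158.7·0.97237·[1 + 0.0613·-0.23345/0.23692] = -8.8854 m/s.
|v| = 8.8854 m/s.

8.89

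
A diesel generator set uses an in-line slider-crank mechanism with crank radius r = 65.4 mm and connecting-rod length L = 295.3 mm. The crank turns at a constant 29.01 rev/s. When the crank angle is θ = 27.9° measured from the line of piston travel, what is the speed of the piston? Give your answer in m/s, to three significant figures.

ω = 2π·29 = 182.3 rad/s
For an in-line slider-crank, x = r cosθ + √(L² − r² sin²θ), so v = −rω sinθ·[1 + r cosθ/√(L² − r² sin²θ)].
With r = 0.0654 m, L = 0.2953 m, θ = 27.9°: √(L² − r² sin²θ) = 0.29371 m.
v = −0.0654·182.3·0.46793·[1 + 0.0654·0.88377/0.29371] = -6.6758 m/s.
|v| = 6.6758 m/s.

6.68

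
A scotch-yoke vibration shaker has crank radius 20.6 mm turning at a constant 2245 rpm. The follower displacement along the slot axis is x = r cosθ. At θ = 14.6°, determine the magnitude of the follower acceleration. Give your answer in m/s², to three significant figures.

ω = 235.1 rad/s (from 2245 rpm).
x = r cosθ ⇒ ẍ = −rω² cosθ (ω constant).
|a| = rω²|cosθ| = 0.0206·(235.1)²·|cos 14.6°| = 1101.8 m/s².

1100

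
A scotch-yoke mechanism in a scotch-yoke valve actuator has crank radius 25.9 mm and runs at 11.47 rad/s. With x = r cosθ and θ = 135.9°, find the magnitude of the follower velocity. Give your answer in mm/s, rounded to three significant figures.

207

ω = 11.47 rad/s
x = r cosθ ⇒ ẋ = −rω sinθ.
|v| = rω|sinθ| = 0.0259·11.47·|sin 135.9°| = 0.20674 m/s = 206.74 mm/s.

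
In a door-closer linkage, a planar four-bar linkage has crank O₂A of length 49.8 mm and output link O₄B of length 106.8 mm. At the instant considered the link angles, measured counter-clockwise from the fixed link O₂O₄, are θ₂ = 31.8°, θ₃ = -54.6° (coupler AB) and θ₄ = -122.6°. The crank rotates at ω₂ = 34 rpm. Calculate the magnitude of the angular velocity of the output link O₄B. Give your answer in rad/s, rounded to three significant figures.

1.79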